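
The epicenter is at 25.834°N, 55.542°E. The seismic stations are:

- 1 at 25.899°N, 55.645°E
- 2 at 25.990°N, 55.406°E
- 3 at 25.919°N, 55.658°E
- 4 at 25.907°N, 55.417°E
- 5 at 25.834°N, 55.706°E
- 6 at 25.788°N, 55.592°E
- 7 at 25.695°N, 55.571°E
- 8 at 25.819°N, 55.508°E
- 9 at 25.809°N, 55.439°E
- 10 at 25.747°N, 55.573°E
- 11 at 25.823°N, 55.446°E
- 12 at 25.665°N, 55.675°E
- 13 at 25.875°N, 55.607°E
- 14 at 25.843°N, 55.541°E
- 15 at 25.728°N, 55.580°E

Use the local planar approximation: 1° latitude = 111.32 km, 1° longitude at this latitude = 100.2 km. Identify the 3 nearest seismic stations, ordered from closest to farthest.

Distances from 25.834°N, 55.542°E:
1: √((0.065·111.32)² + (0.103·100.2)²) = √(52.35680 + 106.51478) = 12.604 km
2: √((0.156·111.32)² + (-0.136·100.2)²) = √(301.57518 + 185.70058) = 22.074 km
3: √((0.085·111.32)² + (0.116·100.2)²) = √(89.53323 + 135.09878) = 14.988 km
4: √((0.073·111.32)² + (-0.125·100.2)²) = √(66.03773 + 156.87563) = 14.930 km
5: √((0.000·111.32)² + (0.164·100.2)²) = √(0.00000 + 270.03692) = 16.433 km
6: √((-0.046·111.32)² + (0.050·100.2)²) = √(26.22177 + 25.10010) = 7.164 km
7: √((-0.139·111.32)² + (0.029·100.2)²) = √(239.42858 + 8.44367) = 15.744 km
8: √((-0.015·111.32)² + (-0.034·100.2)²) = √(2.78823 + 11.60629) = 3.794 km
9: √((-0.025·111.32)² + (-0.103·100.2)²) = √(7.74509 + 106.51478) = 10.689 km
10: √((-0.087·111.32)² + (0.031·100.2)²) = √(93.79613 + 9.64848) = 10.171 km
11: √((-0.011·111.32)² + (-0.096·100.2)²) = √(1.49945 + 92.52901) = 9.697 km
12: √((-0.169·111.32)² + (0.133·100.2)²) = √(353.93198 + 177.59827) = 23.055 km
13: √((0.041·111.32)² + (0.065·100.2)²) = √(20.83119 + 42.41917) = 7.953 km
14: √((0.009·111.32)² + (-0.001·100.2)²) = √(1.00376 + 0.01004) = 1.007 km
15: √((-0.106·111.32)² + (0.038·100.2)²) = √(139.23811 + 14.49782) = 12.399 km
Sorted: 14 (1.007 km) < 8 (3.794 km) < 6 (7.164 km) < 13 (7.953 km) < 11 (9.697 km) < …

14, 8, 6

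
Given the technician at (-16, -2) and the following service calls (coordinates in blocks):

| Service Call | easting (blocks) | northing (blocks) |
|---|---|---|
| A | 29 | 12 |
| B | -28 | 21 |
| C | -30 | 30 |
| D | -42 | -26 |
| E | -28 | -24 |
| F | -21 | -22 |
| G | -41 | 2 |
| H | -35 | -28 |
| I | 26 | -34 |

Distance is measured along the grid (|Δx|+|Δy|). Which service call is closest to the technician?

Distances from (-16, -2):
A: 59 blocks
B: 35 blocks
C: 46 blocks
D: 50 blocks
E: 34 blocks
F: 25 blocks
G: 29 blocks
H: 45 blocks
I: 74 blocks
Minimum: F at 25 blocks.

F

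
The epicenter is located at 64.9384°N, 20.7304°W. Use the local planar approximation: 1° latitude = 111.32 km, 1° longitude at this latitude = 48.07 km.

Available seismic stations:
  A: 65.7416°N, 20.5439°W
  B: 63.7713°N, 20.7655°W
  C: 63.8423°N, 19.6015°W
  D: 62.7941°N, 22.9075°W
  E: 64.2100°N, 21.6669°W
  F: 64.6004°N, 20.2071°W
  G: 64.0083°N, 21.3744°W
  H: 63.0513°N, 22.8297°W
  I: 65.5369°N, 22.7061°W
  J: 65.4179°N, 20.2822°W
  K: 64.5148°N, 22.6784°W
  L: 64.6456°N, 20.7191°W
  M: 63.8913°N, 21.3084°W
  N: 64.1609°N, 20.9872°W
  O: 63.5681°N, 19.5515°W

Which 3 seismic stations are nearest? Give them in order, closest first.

L, F, J

Distances from 64.9384°N, 20.7304°W:
A: √((0.8032·111.32)² + (0.1865·48.07)²) = √(7994.545801 + 80.372211) = 89.8605 km
B: √((-1.1671·111.32)² + (-0.0351·48.07)²) = √(16879.614871 + 2.846836) = 129.9325 km
C: √((-1.0961·111.32)² + (1.1289·48.07)²) = √(14888.356207 + 2944.822959) = 133.5409 km
D: √((-2.1443·111.32)² + (-2.1771·48.07)²) = √(56979.349454 + 10952.291642) = 260.6370 km
E: √((-0.7284·111.32)² + (-0.9365·48.07)²) = √(6574.856364 + 2026.580258) = 92.7439 km
F: √((-0.3380·111.32)² + (0.5233·48.07)²) = √(1415.727916 + 632.775585) = 45.2604 km
G: √((-0.9301·111.32)² + (-0.6440·48.07)²) = √(10720.269024 + 958.340802) = 108.0676 km
H: √((-1.8871·111.32)² + (-2.0993·48.07)²) = √(44130.233420 + 10183.504410) = 233.0531 km
I: √((0.5985·111.32)² + (-1.9757·48.07)²) = √(4438.893290 + 9019.661600) = 116.0110 km
J: √((0.4795·111.32)² + (0.4482·48.07)²) = √(2849.204479 + 464.185905) = 57.5621 km
K: √((-0.4236·111.32)² + (-1.9480·48.07)²) = √(2223.608360 + 8768.517021) = 104.8433 km
L: √((-0.2928·111.32)² + (0.0113·48.07)²) = √(1062.401169 + 0.295056) = 32.5990 km
M: √((-1.0471·111.32)² + (-0.5780·48.07)²) = √(13586.973067 + 771.976217) = 119.8288 km
N: √((-0.7775·111.32)² + (-0.2568·48.07)²) = √(7491.127532 + 152.383619) = 87.4272 km
O: √((-1.3703·111.32)² + (1.1789·48.07)²) = √(23268.999527 + 3211.457505) = 162.7282 km
Sorted: L (32.5990 km) < F (45.2604 km) < J (57.5621 km) < N (87.4272 km) < A (89.8605 km) < …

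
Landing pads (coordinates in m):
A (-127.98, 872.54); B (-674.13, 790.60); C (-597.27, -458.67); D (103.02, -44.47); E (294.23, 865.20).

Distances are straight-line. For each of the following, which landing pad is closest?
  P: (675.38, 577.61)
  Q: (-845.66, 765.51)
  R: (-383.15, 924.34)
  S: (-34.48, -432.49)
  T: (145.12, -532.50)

P at (675.38, 577.61):
  A: √((-803.36)² + (294.93)²) = √(645387.2896 + 86983.7049) = 855.79 m
  B: √((-1349.51)² + (212.99)²) = √(1821177.2401 + 45364.7401) = 1366.21 m
  C: √((-1272.65)² + (-1036.28)²) = √(1619638.0225 + 1073876.2384) = 1641.19 m
  D: √((-572.36)² + (-622.08)²) = √(327595.9696 + 386983.5264) = 845.33 m
  E: √((-381.15)² + (287.59)²) = √(145275.3225 + 82708.0081) = 477.48 m
  → nearest: E (477.48 m)
Q at (-845.66, 765.51):
  A: √((717.68)² + (107.03)²) = √(515064.5824 + 11455.4209) = 725.62 m
  B: √((171.53)² + (25.09)²) = √(29422.5409 + 629.5081) = 173.36 m
  C: √((248.39)² + (-1224.18)²) = √(61697.5921 + 1498616.6724) = 1249.13 m
  D: √((948.68)² + (-809.98)²) = √(899993.7424 + 656067.6004) = 1247.42 m
  E: √((1139.89)² + (99.69)²) = √(1299349.2121 + 9938.0961) = 1144.24 m
  → nearest: B (173.36 m)
R at (-383.15, 924.34):
  A: √((255.17)² + (-51.80)²) = √(65111.7289 + 2683.2400) = 260.37 m
  B: √((-290.98)² + (-133.74)²) = √(84669.3604 + 17886.3876) = 320.24 m
  C: √((-214.12)² + (-1383.01)²) = √(45847.3744 + 1912716.6601) = 1399.49 m
  D: √((486.17)² + (-968.81)²) = √(236361.2689 + 938592.8161) = 1083.95 m
  E: √((677.38)² + (-59.14)²) = √(458843.6644 + 3497.5396) = 679.96 m
  → nearest: A (260.37 m)
S at (-34.48, -432.49):
  A: √((-93.50)² + (1305.03)²) = √(8742.2500 + 1703103.3009) = 1308.38 m
  B: √((-639.65)² + (1223.09)²) = √(409152.1225 + 1495949.1481) = 1380.25 m
  C: √((-562.79)² + (-26.18)²) = √(316732.5841 + 685.3924) = 563.40 m
  D: √((137.50)² + (388.02)²) = √(18906.2500 + 150559.5204) = 411.66 m
  E: √((328.71)² + (1297.69)²) = √(108050.2641 + 1683999.3361) = 1338.67 m
  → nearest: D (411.66 m)
T at (145.12, -532.50):
  A: √((-273.10)² + (1405.04)²) = √(74583.6100 + 1974137.4016) = 1431.34 m
  B: √((-819.25)² + (1323.10)²) = √(671170.5625 + 1750593.6100) = 1556.20 m
  C: √((-742.39)² + (73.83)²) = √(551142.9121 + 5450.8689) = 746.05 m
  D: √((-42.10)² + (488.03)²) = √(1772.4100 + 238173.2809) = 489.84 m
  E: √((149.11)² + (1397.70)²) = √(22233.7921 + 1953565.2900) = 1405.63 m
  → nearest: D (489.84 m)

P→E; Q→B; R→A; S→D; T→D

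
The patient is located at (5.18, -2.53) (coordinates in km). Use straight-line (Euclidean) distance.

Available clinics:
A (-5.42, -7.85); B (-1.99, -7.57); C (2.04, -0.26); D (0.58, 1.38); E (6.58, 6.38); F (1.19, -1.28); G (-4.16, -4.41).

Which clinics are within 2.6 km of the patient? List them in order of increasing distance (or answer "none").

Distances from (5.18, -2.53):
A: √((-10.60)² + (-5.32)²) = √(112.3600 + 28.3024) = 11.86 km
B: √((-7.17)² + (-5.04)²) = √(51.4089 + 25.4016) = 8.76 km
C: √((-3.14)² + (2.27)²) = √(9.8596 + 5.1529) = 3.87 km
D: √((-4.60)² + (3.91)²) = √(21.1600 + 15.2881) = 6.04 km
E: √((1.40)² + (8.91)²) = √(1.9600 + 79.3881) = 9.02 km
F: √((-3.99)² + (1.25)²) = √(15.9201 + 1.5625) = 4.18 km
G: √((-9.34)² + (-1.88)²) = √(87.2356 + 3.5344) = 9.53 km
Threshold 2.6 km: none within range.

none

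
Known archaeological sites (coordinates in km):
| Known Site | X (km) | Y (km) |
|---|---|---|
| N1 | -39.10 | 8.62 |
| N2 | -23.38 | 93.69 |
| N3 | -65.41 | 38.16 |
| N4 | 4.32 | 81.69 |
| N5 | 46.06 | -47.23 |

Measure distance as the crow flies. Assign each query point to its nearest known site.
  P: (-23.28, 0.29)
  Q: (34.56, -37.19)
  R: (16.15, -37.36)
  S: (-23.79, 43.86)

P at (-23.28, 0.29):
  N1: √((-15.82)² + (8.33)²) = √(250.2724 + 69.3889) = 17.88 km
  N2: √((-0.10)² + (93.40)²) = √(0.0100 + 8723.5600) = 93.40 km
  N3: √((-42.13)² + (37.87)²) = √(1774.9369 + 1434.1369) = 56.65 km
  N4: √((27.60)² + (81.40)²) = √(761.7600 + 6625.9600) = 85.95 km
  N5: √((69.34)² + (-47.52)²) = √(4808.0356 + 2258.1504) = 84.06 km
  → nearest: N1 (17.88 km)
Q at (34.56, -37.19):
  N1: √((-73.66)² + (45.81)²) = √(5425.7956 + 2098.5561) = 86.74 km
  N2: √((-57.94)² + (130.88)²) = √(3357.0436 + 17129.5744) = 143.13 km
  N3: √((-99.97)² + (75.35)²) = √(9994.0009 + 5677.6225) = 125.19 km
  N4: √((-30.24)² + (118.88)²) = √(914.4576 + 14132.4544) = 122.67 km
  N5: √((11.50)² + (-10.04)²) = √(132.2500 + 100.8016) = 15.27 km
  → nearest: N5 (15.27 km)
R at (16.15, -37.36):
  N1: √((-55.25)² + (45.98)²) = √(3052.5625 + 2114.1604) = 71.88 km
  N2: √((-39.53)² + (131.05)²) = √(1562.6209 + 17174.1025) = 136.88 km
  N3: √((-81.56)² + (75.52)²) = √(6652.0336 + 5703.2704) = 111.15 km
  N4: √((-11.83)² + (119.05)²) = √(139.9489 + 14172.9025) = 119.64 km
  N5: √((29.91)² + (-9.87)²) = √(894.6081 + 97.4169) = 31.50 km
  → nearest: N5 (31.50 km)
S at (-23.79, 43.86):
  N1: √((-15.31)² + (-35.24)²) = √(234.3961 + 1241.8576) = 38.42 km
  N2: √((0.41)² + (49.83)²) = √(0.1681 + 2483.0289) = 49.83 km
  N3: √((-41.62)² + (-5.70)²) = √(1732.2244 + 32.4900) = 42.01 km
  N4: √((28.11)² + (37.83)²) = √(790.1721 + 1431.1089) = 47.13 km
  N5: √((69.85)² + (-91.09)²) = √(4879.0225 + 8297.3881) = 114.79 km
  → nearest: N1 (38.42 km)

P→N1; Q→N5; R→N5; S→N1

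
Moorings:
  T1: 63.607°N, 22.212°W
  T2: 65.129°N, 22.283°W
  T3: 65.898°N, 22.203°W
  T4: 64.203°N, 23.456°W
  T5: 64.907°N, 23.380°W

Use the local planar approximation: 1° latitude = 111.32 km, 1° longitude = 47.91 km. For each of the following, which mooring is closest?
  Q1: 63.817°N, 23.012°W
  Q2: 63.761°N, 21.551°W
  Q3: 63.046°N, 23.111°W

Q1 at 63.817°N, 23.012°W:
  T1: 44.895 km
  T2: 150.170 km
  T3: 234.877 km
  T4: 47.947 km
  T5: 122.613 km
  → nearest: T1 (44.895 km)
Q2 at 63.761°N, 21.551°W:
  T1: 36.011 km
  T2: 156.272 km
  T3: 239.933 km
  T4: 103.687 km
  T5: 154.769 km
  → nearest: T1 (36.011 km)
Q3 at 63.046°N, 23.111°W:
  T1: 75.863 km
  T2: 235.248 km
  T3: 320.451 km
  T4: 129.854 km
  T5: 207.567 km
  → nearest: T1 (75.863 km)

Q1→T1; Q2→T1; Q3→T1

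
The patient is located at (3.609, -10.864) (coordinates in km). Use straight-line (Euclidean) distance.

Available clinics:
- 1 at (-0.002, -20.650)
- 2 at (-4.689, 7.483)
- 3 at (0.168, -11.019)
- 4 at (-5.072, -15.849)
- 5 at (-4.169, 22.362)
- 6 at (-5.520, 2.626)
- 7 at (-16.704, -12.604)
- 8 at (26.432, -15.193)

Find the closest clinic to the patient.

3

Distances from (3.609, -10.864):
1: √((-3.611)² + (-9.786)²) = √(13.03932 + 95.76580) = 10.431 km
2: √((-8.298)² + (18.347)²) = √(68.85680 + 336.61241) = 20.136 km
3: √((-3.441)² + (-0.155)²) = √(11.84048 + 0.02402) = 3.444 km
4: √((-8.681)² + (-4.985)²) = √(75.35976 + 24.85022) = 10.010 km
5: √((-7.778)² + (33.226)²) = √(60.49728 + 1103.96708) = 34.124 km
6: √((-9.129)² + (13.490)²) = √(83.33864 + 181.98010) = 16.289 km
7: √((-20.313)² + (-1.740)²) = √(412.61797 + 3.02760) = 20.387 km
8: √((22.823)² + (-4.329)²) = √(520.88933 + 18.74024) = 23.230 km
Minimum: 3 at 3.444 km.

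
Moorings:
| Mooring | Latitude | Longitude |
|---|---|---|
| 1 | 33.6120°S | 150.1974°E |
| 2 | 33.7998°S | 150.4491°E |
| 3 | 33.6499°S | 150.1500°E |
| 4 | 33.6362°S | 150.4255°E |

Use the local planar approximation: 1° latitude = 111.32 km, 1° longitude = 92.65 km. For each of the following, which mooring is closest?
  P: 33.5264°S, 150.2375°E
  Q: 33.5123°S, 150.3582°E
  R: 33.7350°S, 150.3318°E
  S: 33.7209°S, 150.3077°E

P at 33.5264°S, 150.2375°E:
  1: √((-0.0856·111.32)² + (-0.0401·92.65)²) = √(90.801689 + 13.803194) = 10.2277 km
  2: √((-0.2734·111.32)² + (0.2116·92.65)²) = √(926.282408 + 384.345830) = 36.2026 km
  3: √((-0.1235·111.32)² + (-0.0875·92.65)²) = √(189.008054 + 65.721422) = 15.9602 km
  4: √((-0.1098·111.32)² + (0.1880·92.65)²) = √(149.400164 + 303.393691) = 21.2790 km
  → nearest: 1 (10.2277 km)
Q at 33.5123°S, 150.3582°E:
  1: √((-0.0997·111.32)² + (-0.1608·92.65)²) = √(123.179011 + 221.953980) = 18.5778 km
  2: √((-0.2875·111.32)² + (0.0909·92.65)²) = √(1024.288020 + 70.928147) = 33.0941 km
  3: √((-0.1376·111.32)² + (-0.2082·92.65)²) = √(234.629850 + 372.093683) = 24.6318 km
  4: √((-0.1239·111.32)² + (0.0673·92.65)²) = √(190.234380 + 38.879527) = 15.1365 km
  → nearest: 4 (15.1365 km)
R at 33.7350°S, 150.3318°E:
  1: √((0.1230·111.32)² + (-0.1344·92.65)²) = √(187.480722 + 155.056289) = 18.5078 km
  2: √((-0.0648·111.32)² + (0.1173·92.65)²) = √(52.035102 + 118.110055) = 13.0440 km
  3: √((0.0851·111.32)² + (-0.1818·92.65)²) = √(89.744019 + 283.712588) = 19.3250 km
  4: √((0.0988·111.32)² + (0.0937·92.65)²) = √(120.965155 + 75.365057) = 14.0118 km
  → nearest: 2 (13.0440 km)
S at 33.7209°S, 150.3077°E:
  1: √((0.1089·111.32)² + (-0.1103·92.65)²) = √(146.961019 + 104.433990) = 15.8554 km
  2: √((-0.0789·111.32)² + (0.1414·92.65)²) = √(77.143689 + 171.628603) = 15.7725 km
  3: √((0.0710·111.32)² + (-0.1577·92.65)²) = √(62.468790 + 213.478545) = 16.6117 km
  4: √((0.0847·111.32)² + (0.1178·92.65)²) = √(88.902345 + 119.119107) = 14.4229 km
  → nearest: 4 (14.4229 km)

P→1; Q→4; R→2; S→4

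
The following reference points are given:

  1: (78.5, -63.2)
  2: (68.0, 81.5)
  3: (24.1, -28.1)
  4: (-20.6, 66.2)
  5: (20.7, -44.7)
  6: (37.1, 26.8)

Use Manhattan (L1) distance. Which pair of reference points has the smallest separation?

3 and 5

Pairwise distances:
1–2: 155.2
1–3: 89.5
1–4: 228.5
1–5: 76.3
1–6: 131.4
2–3: 153.5
2–4: 103.9
2–5: 173.5
2–6: 85.6
3–4: 139.0
3–5: 20.0
3–6: 67.9
4–5: 152.2
4–6: 97.1
5–6: 87.9
Closest pair: 3–5 at 20.0.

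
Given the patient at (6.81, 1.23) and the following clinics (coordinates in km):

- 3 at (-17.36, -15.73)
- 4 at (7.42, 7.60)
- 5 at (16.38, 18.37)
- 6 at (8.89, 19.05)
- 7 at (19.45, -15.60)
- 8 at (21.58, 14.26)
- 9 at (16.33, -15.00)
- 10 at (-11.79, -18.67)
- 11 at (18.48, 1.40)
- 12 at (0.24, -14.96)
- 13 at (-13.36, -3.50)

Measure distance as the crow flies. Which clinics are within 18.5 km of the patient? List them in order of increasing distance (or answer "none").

Distances from (6.81, 1.23):
3: √((-24.17)² + (-16.96)²) = √(584.1889 + 287.6416) = 29.53 km
4: √((0.61)² + (6.37)²) = √(0.3721 + 40.5769) = 6.40 km
5: √((9.57)² + (17.14)²) = √(91.5849 + 293.7796) = 19.63 km
6: √((2.08)² + (17.82)²) = √(4.3264 + 317.5524) = 17.94 km
7: √((12.64)² + (-16.83)²) = √(159.7696 + 283.2489) = 21.05 km
8: √((14.77)² + (13.03)²) = √(218.1529 + 169.7809) = 19.70 km
9: √((9.52)² + (-16.23)²) = √(90.6304 + 263.4129) = 18.82 km
10: √((-18.60)² + (-19.90)²) = √(345.9600 + 396.0100) = 27.24 km
11: √((11.67)² + (0.17)²) = √(136.1889 + 0.0289) = 11.67 km
12: √((-6.57)² + (-16.19)²) = √(43.1649 + 262.1161) = 17.47 km
13: √((-20.17)² + (-4.73)²) = √(406.8289 + 22.3729) = 20.72 km
Threshold 18.5 km: 4 (6.40 km), 11 (11.67 km), 12 (17.47 km), 6 (17.94 km) are within range.

4, 11, 12, 6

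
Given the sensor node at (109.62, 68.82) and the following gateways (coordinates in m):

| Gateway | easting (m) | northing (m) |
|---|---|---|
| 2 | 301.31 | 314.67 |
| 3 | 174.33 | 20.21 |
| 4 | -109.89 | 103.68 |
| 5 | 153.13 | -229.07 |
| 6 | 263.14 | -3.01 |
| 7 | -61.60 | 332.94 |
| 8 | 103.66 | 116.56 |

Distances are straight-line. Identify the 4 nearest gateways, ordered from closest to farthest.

8, 3, 6, 4

Distances from (109.62, 68.82):
2: √((191.69)² + (245.85)²) = √(36745.0561 + 60442.2225) = 311.75 m
3: √((64.71)² + (-48.61)²) = √(4187.3841 + 2362.9321) = 80.93 m
4: √((-219.51)² + (34.86)²) = √(48184.6401 + 1215.2196) = 222.26 m
5: √((43.51)² + (-297.89)²) = √(1893.1201 + 88738.4521) = 301.05 m
6: √((153.52)² + (-71.83)²) = √(23568.3904 + 5159.5489) = 169.49 m
7: √((-171.22)² + (264.12)²) = √(29316.2884 + 69759.3744) = 314.76 m
8: √((-5.96)² + (47.74)²) = √(35.5216 + 2279.1076) = 48.11 m
Sorted: 8 (48.11 m) < 3 (80.93 m) < 6 (169.49 m) < 4 (222.26 m) < 5 (301.05 m) < 2 (311.75 m) < …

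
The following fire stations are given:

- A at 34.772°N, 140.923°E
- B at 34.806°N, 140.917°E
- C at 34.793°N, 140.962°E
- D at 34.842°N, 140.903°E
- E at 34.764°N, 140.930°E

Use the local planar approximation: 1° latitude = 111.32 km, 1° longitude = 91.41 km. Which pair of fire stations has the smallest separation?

A and E

Pairwise distances:
A–B: 3.824 km
A–C: 4.263 km
A–D: 8.004 km
A–E: 1.097 km
B–C: 4.361 km
B–D: 4.207 km
B–E: 4.824 km
C–D: 7.671 km
C–E: 4.356 km
D–E: 9.027 km
Closest pair: A–E at 1.097 km.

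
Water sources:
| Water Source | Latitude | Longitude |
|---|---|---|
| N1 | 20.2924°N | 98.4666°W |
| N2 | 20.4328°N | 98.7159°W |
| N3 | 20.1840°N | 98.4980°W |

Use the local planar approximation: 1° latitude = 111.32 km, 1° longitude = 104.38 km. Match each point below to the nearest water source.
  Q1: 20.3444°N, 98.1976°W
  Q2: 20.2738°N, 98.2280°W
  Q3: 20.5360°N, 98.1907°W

Q1 at 20.3444°N, 98.1976°W:
  N1: √((-0.0520·111.32)² + (-0.2690·104.38)²) = √(33.508353 + 788.386438) = 28.6687 km
  N2: √((0.0884·111.32)² + (-0.5183·104.38)²) = √(96.839140 + 2926.826663) = 54.9879 km
  N3: √((-0.1604·111.32)² + (-0.3004·104.38)²) = √(318.827022 + 983.183183) = 36.0834 km
  → nearest: N1 (28.6687 km)
Q2 at 20.2738°N, 98.2280°W:
  N1: √((0.0186·111.32)² + (-0.2386·104.38)²) = √(4.287186 + 620.262412) = 24.9910 km
  N2: √((0.1590·111.32)² + (-0.4879·104.38)²) = √(313.285752 + 2593.559533) = 53.9152 km
  N3: √((-0.0898·111.32)² + (-0.2700·104.38)²) = √(99.930732 + 794.258943) = 29.9030 km
  → nearest: N1 (24.9910 km)
Q3 at 20.5360°N, 98.1907°W:
  N1: √((-0.2436·111.32)² + (-0.2759·104.38)²) = √(735.361626 + 829.350262) = 39.5564 km
  N2: √((-0.1032·111.32)² + (-0.5252·104.38)²) = √(131.979291 + 3005.273625) = 56.0112 km
  N3: √((-0.3520·111.32)² + (-0.3073·104.38)²) = √(1535.436012 + 1028.868108) = 50.6390 km
  → nearest: N1 (39.5564 km)

Q1→N1; Q2→N1; Q3→N1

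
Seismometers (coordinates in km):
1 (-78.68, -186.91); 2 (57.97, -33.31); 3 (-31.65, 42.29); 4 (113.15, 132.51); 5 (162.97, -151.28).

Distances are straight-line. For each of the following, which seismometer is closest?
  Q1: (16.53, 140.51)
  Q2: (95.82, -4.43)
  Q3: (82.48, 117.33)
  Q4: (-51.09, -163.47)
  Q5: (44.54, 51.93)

Q1→4; Q2→2; Q3→4; Q4→1; Q5→3

Q1 at (16.53, 140.51):
  1: 340.98 km
  2: 178.69 km
  3: 109.40 km
  4: 96.95 km
  5: 326.48 km
  → nearest: 4 (96.95 km)
Q2 at (95.82, -4.43):
  1: 252.49 km
  2: 47.61 km
  3: 135.76 km
  4: 138.03 km
  5: 161.47 km
  → nearest: 2 (47.61 km)
Q3 at (82.48, 117.33):
  1: 344.29 km
  2: 152.62 km
  3: 136.59 km
  4: 34.22 km
  5: 280.41 km
  → nearest: 4 (34.22 km)
Q4 at (-51.09, -163.47):
  1: 36.20 km
  2: 169.81 km
  3: 206.68 km
  4: 338.50 km
  5: 214.41 km
  → nearest: 1 (36.20 km)
Q5 at (44.54, 51.93):
  1: 268.75 km
  2: 86.29 km
  3: 76.80 km
  4: 105.83 km
  5: 235.20 km
  → nearest: 3 (76.80 km)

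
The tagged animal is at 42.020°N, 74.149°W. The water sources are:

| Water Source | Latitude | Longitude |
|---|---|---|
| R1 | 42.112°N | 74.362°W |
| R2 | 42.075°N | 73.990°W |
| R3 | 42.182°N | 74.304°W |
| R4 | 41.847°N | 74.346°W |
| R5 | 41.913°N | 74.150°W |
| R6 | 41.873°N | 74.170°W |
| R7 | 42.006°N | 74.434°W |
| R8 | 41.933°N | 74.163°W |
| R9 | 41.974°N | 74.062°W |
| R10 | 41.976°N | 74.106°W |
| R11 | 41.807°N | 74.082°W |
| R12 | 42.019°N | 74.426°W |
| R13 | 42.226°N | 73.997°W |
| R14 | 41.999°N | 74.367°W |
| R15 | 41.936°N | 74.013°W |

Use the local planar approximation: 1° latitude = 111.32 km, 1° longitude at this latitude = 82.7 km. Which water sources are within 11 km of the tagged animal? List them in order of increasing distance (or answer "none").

Distances from 42.020°N, 74.149°W:
R1: √((0.092·111.32)² + (-0.213·82.7)²) = √(104.88709 + 310.29175) = 20.376 km
R2: √((0.055·111.32)² + (0.159·82.7)²) = √(37.48623 + 172.90409) = 14.505 km
R3: √((0.162·111.32)² + (-0.155·82.7)²) = √(325.21939 + 164.31394) = 22.125 km
R4: √((-0.173·111.32)² + (-0.197·82.7)²) = √(370.88443 + 265.42601) = 25.225 km
R5: √((-0.107·111.32)² + (-0.001·82.7)²) = √(141.87764 + 0.00684) = 11.912 km
R6: √((-0.147·111.32)² + (-0.021·82.7)²) = √(267.78181 + 3.01613) = 16.456 km
R7: √((-0.014·111.32)² + (-0.285·82.7)²) = √(2.42886 + 555.52133) = 23.621 km
R8: √((-0.087·111.32)² + (-0.014·82.7)²) = √(93.79613 + 1.34050) = 9.754 km
R9: √((-0.046·111.32)² + (0.087·82.7)²) = √(26.22177 + 51.76659) = 8.831 km
R10: √((-0.044·111.32)² + (0.043·82.7)²) = √(23.99119 + 12.64585) = 6.053 km
R11: √((-0.213·111.32)² + (0.067·82.7)²) = √(562.21911 + 30.70157) = 24.350 km
R12: √((-0.001·111.32)² + (-0.277·82.7)²) = √(0.01239 + 524.77188) = 22.908 km
R13: √((0.206·111.32)² + (0.152·82.7)²) = √(525.87295 + 158.01496) = 26.151 km
R14: √((-0.021·111.32)² + (-0.218·82.7)²) = √(5.46493 + 325.03042) = 18.180 km
R15: √((-0.084·111.32)² + (0.136·82.7)²) = √(87.43896 + 126.49951) = 14.627 km
Threshold 11 km: R10 (6.053 km), R9 (8.831 km), R8 (9.754 km) are within range.

R10, R9, R8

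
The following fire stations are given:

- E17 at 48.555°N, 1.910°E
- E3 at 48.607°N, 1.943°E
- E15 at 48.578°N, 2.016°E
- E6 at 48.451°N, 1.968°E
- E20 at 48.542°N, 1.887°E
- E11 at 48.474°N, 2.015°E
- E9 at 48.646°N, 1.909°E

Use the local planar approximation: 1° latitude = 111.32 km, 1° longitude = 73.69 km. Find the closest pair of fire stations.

Pairwise distances:
E17–E3: √((0.052·111.32)² + (0.033·73.69)²) = √(33.50835 + 5.91351) = 6.279 km
E17–E15: √((0.023·111.32)² + (0.106·73.69)²) = √(6.55544 + 61.01391) = 8.220 km
E17–E6: √((-0.104·111.32)² + (0.058·73.69)²) = √(134.03341 + 18.26725) = 12.341 km
E17–E20: √((-0.013·111.32)² + (-0.023·73.69)²) = √(2.09427 + 2.87258) = 2.229 km
E17–E11: √((-0.081·111.32)² + (0.105·73.69)²) = √(81.30485 + 59.86813) = 11.882 km
E17–E9: √((0.091·111.32)² + (-0.001·73.69)²) = √(102.61933 + 0.00543) = 10.130 km
E3–E15: √((-0.029·111.32)² + (0.073·73.69)²) = √(10.42179 + 28.93762) = 6.274 km
E3–E6: √((-0.156·111.32)² + (0.025·73.69)²) = √(301.57518 + 3.39389) = 17.463 km
E3–E20: √((-0.065·111.32)² + (-0.056·73.69)²) = √(52.35680 + 17.02916) = 8.330 km
E3–E11: √((-0.133·111.32)² + (0.072·73.69)²) = √(219.20461 + 28.15024) = 15.728 km
E3–E9: √((0.039·111.32)² + (-0.034·73.69)²) = √(18.84845 + 6.27733) = 5.013 km
E15–E6: √((-0.127·111.32)² + (-0.048·73.69)²) = √(199.87286 + 12.51122) = 14.573 km
E15–E20: √((-0.036·111.32)² + (-0.129·73.69)²) = √(16.06022 + 90.36423) = 10.316 km
E15–E11: √((-0.104·111.32)² + (-0.001·73.69)²) = √(134.03341 + 0.00543) = 11.578 km
E15–E9: √((0.068·111.32)² + (-0.107·73.69)²) = √(57.30127 + 62.17054) = 10.930 km
E6–E20: √((0.091·111.32)² + (-0.081·73.69)²) = √(102.61933 + 35.62765) = 11.758 km
E6–E11: √((0.023·111.32)² + (0.047·73.69)²) = √(6.55544 + 11.99535) = 4.307 km
E6–E9: √((0.195·111.32)² + (-0.059·73.69)²) = √(471.21121 + 18.90258) = 22.139 km
E20–E11: √((-0.068·111.32)² + (0.128·73.69)²) = √(57.30127 + 88.96866) = 12.094 km
E20–E9: √((0.104·111.32)² + (0.022·73.69)²) = √(134.03341 + 2.62822) = 11.690 km
E11–E9: √((0.172·111.32)² + (-0.106·73.69)²) = √(366.60914 + 61.01391) = 20.679 km
Closest pair: E17–E20 at 2.229 km.

E17 and E20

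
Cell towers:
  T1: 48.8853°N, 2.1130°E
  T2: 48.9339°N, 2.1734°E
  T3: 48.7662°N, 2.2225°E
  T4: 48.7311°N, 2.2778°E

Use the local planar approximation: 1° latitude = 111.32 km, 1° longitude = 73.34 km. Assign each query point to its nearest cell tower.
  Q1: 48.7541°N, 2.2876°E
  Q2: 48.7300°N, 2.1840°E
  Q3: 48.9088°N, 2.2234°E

Q1→T4; Q2→T3; Q3→T2

Q1 at 48.7541°N, 2.2876°E:
  T1: √((0.1312·111.32)² + (-0.1746·73.34)²) = √(213.311400 + 163.972225) = 19.4238 km
  T2: √((0.1798·111.32)² + (-0.1142·73.34)²) = √(400.613675 + 70.147794) = 21.6970 km
  T3: √((0.0121·111.32)² + (-0.0651·73.34)²) = √(1.814334 + 22.795220) = 4.9608 km
  T4: √((-0.0230·111.32)² + (-0.0098·73.34)²) = √(6.555443 + 0.516576) = 2.6593 km
  → nearest: T4 (2.6593 km)
Q2 at 48.7300°N, 2.1840°E:
  T1: √((0.1553·111.32)² + (-0.0710·73.34)²) = √(298.874806 + 27.114307) = 18.0552 km
  T2: √((0.2039·111.32)² + (-0.0106·73.34)²) = √(515.205923 + 0.604357) = 22.7115 km
  T3: √((0.0362·111.32)² + (0.0385·73.34)²) = √(16.239159 + 7.972660) = 4.9206 km
  T4: √((0.0011·111.32)² + (0.0938·73.34)²) = √(0.014994 + 47.324658) = 6.8804 km
  → nearest: T3 (4.9206 km)
Q3 at 48.9088°N, 2.2234°E:
  T1: √((-0.0235·111.32)² + (-0.1104·73.34)²) = √(6.843561 + 65.557134) = 8.5089 km
  T2: √((0.0251·111.32)² + (-0.0500·73.34)²) = √(7.807174 + 13.446889) = 4.6102 km
  T3: √((-0.1426·111.32)² + (-0.0009·73.34)²) = √(251.991242 + 0.004357) = 15.8744 km
  T4: √((-0.1777·111.32)² + (0.0544·73.34)²) = √(391.310274 + 15.917674) = 20.1799 km
  → nearest: T2 (4.6102 km)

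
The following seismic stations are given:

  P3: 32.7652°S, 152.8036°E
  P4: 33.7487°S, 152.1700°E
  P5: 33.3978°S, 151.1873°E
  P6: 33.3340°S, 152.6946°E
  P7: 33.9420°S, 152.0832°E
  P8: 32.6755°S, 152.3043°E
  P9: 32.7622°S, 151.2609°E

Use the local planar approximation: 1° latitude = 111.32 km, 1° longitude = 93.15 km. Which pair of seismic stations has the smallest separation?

P4 and P7

Pairwise distances:
P4–P7: 22.9871 km
P3–P8: 47.5696 km
P3–P6: 64.1277 km
P4–P6: 67.2241 km
P5–P9: 71.0864 km
P6–P8: 81.8248 km
P6–P7: 88.4559 km
P8–P9: 97.6707 km
P4–P5: 99.5246 km
P5–P7: 103.1232 km
P4–P8: 120.1218 km
P3–P4: 124.3781 km
P5–P8: 131.4964 km
P4–P9: 138.6758 km
P5–P6: 140.5845 km
P7–P8: 142.4831 km
P3–P9: 143.7029 km
P3–P7: 147.1886 km
P6–P9: 147.9427 km
P7–P9: 152.0398 km
P3–P5: 166.2135 km
Closest pair: P4–P7 at 22.9871 km.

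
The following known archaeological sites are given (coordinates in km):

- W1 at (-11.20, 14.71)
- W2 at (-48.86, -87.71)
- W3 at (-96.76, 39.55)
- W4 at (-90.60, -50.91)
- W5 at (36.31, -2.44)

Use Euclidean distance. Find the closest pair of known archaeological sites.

W1 and W5

Pairwise distances:
W1–W2: 109.12 km
W1–W3: 89.09 km
W1–W4: 103.01 km
W1–W5: 50.51 km
W2–W3: 135.98 km
W2–W4: 55.65 km
W2–W5: 120.52 km
W3–W4: 90.67 km
W3–W5: 139.54 km
W4–W5: 135.85 km
Closest pair: W1–W5 at 50.51 km.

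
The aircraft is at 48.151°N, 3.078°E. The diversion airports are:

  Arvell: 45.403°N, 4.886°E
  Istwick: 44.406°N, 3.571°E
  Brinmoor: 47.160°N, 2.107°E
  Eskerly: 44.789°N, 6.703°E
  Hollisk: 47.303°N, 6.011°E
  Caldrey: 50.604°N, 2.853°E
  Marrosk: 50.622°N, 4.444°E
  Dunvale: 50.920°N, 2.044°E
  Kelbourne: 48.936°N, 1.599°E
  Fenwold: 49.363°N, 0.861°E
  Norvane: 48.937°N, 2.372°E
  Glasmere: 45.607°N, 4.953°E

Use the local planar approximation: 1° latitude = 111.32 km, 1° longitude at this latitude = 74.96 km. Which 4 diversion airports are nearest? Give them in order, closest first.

Norvane, Brinmoor, Kelbourne, Fenwold

Distances from 48.151°N, 3.078°E:
Arvell: 334.585 km
Istwick: 418.528 km
Brinmoor: 132.166 km
Eskerly: 462.500 km
Hollisk: 239.267 km
Caldrey: 273.588 km
Marrosk: 293.512 km
Dunvale: 317.841 km
Kelbourne: 141.165 km
Fenwold: 214.059 km
Norvane: 102.257 km
Glasmere: 316.157 km
Sorted: Norvane (102.257 km) < Brinmoor (132.166 km) < Kelbourne (141.165 km) < Fenwold (214.059 km) < Hollisk (239.267 km) < Caldrey (273.588 km) < …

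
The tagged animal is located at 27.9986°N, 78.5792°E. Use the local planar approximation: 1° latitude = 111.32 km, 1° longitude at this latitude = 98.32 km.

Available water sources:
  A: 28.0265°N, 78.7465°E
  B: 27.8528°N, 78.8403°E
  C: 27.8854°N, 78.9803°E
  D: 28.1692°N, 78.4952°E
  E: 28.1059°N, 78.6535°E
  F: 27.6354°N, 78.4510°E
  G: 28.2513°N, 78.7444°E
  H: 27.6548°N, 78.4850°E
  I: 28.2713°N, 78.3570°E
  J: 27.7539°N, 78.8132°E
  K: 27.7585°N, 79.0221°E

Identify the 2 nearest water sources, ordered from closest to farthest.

Distances from 27.9986°N, 78.5792°E:
A: √((0.0279·111.32)² + (0.1673·98.32)²) = √(9.646168 + 270.567496) = 16.7396 km
B: √((-0.1458·111.32)² + (0.2611·98.32)²) = √(263.427702 + 659.018314) = 30.3718 km
C: √((-0.1132·111.32)² + (0.4011·98.32)²) = √(158.795887 + 1555.210085) = 41.4006 km
D: √((0.1706·111.32)² + (-0.0840·98.32)²) = √(360.665374 + 68.209099) = 20.7093 km
E: √((0.1073·111.32)² + (0.0743·98.32)²) = √(142.674329 + 53.365596) = 14.0014 km
F: √((-0.3632·111.32)² + (-0.1282·98.32)²) = √(1634.700047 + 158.876546) = 42.3506 km
G: √((0.2527·111.32)² + (0.1652·98.32)²) = √(791.328631 + 263.817637) = 32.4830 km
H: √((-0.3438·111.32)² + (-0.0942·98.32)²) = √(1464.731900 + 85.779902) = 39.3765 km
I: √((0.2727·111.32)² + (-0.2222·98.32)²) = √(921.545263 + 477.278476) = 37.4009 km
J: √((-0.2447·111.32)² + (0.2340·98.32)²) = √(742.017818 + 529.316527) = 35.6558 km
K: √((-0.2401·111.32)² + (0.4429·98.32)²) = √(714.382349 + 1896.247845) = 51.0943 km
Sorted: E (14.0014 km) < A (16.7396 km) < D (20.7093 km) < B (30.3718 km) < …

E, A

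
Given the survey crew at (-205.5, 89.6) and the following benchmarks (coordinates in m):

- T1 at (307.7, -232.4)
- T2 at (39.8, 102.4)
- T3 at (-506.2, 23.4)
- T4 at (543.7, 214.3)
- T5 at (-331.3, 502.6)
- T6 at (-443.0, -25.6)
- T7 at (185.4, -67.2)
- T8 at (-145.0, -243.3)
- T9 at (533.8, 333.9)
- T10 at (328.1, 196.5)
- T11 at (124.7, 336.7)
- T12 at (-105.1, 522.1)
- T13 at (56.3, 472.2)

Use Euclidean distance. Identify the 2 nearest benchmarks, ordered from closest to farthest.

T2, T6

Distances from (-205.5, 89.6):
T1: √((513.2)² + (-322.0)²) = √(263374.240 + 103684.000) = 605.9 m
T2: √((245.3)² + (12.8)²) = √(60172.090 + 163.840) = 245.6 m
T3: √((-300.7)² + (-66.2)²) = √(90420.490 + 4382.440) = 307.9 m
T4: √((749.2)² + (124.7)²) = √(561300.640 + 15550.090) = 759.5 m
T5: √((-125.8)² + (413.0)²) = √(15825.640 + 170569.000) = 431.7 m
T6: √((-237.5)² + (-115.2)²) = √(56406.250 + 13271.040) = 264.0 m
T7: √((390.9)² + (-156.8)²) = √(152802.810 + 24586.240) = 421.2 m
T8: √((60.5)² + (-332.9)²) = √(3660.250 + 110822.410) = 338.4 m
T9: √((739.3)² + (244.3)²) = √(546564.490 + 59682.490) = 778.6 m
T10: √((533.6)² + (106.9)²) = √(284728.960 + 11427.610) = 544.2 m
T11: √((330.2)² + (247.1)²) = √(109032.040 + 61058.410) = 412.4 m
T12: √((100.4)² + (432.5)²) = √(10080.160 + 187056.250) = 444.0 m
T13: √((261.8)² + (382.6)²) = √(68539.240 + 146382.760) = 463.6 m
Sorted: T2 (245.6 m) < T6 (264.0 m) < T3 (307.9 m) < T8 (338.4 m) < …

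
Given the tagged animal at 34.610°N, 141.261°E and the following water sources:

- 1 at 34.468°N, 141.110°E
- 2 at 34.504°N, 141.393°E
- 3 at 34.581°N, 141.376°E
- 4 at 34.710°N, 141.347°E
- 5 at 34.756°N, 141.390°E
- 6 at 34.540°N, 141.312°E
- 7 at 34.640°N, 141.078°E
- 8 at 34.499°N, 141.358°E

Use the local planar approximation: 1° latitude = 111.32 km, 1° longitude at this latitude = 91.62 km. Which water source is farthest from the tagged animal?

1

Distances from 34.610°N, 141.261°E:
1: 21.006 km
2: 16.897 km
3: 11.020 km
4: 13.638 km
5: 20.096 km
6: 9.086 km
7: 17.096 km
8: 15.221 km
Maximum: 1 at 21.006 km.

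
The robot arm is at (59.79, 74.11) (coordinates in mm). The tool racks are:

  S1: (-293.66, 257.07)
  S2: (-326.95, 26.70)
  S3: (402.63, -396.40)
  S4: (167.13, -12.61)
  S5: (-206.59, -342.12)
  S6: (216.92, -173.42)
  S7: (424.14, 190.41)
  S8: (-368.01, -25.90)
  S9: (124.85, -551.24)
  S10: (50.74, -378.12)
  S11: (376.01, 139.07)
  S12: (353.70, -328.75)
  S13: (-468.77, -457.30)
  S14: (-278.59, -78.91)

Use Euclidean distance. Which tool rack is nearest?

S4

Distances from (59.79, 74.11):
S1: √((-353.45)² + (182.96)²) = √(124926.9025 + 33474.3616) = 398.00 mm
S2: √((-386.74)² + (-47.41)²) = √(149567.8276 + 2247.7081) = 389.64 mm
S3: √((342.84)² + (-470.51)²) = √(117539.2656 + 221379.6601) = 582.17 mm
S4: √((107.34)² + (-86.72)²) = √(11521.8756 + 7520.3584) = 137.99 mm
S5: √((-266.38)² + (-416.23)²) = √(70958.3044 + 173247.4129) = 494.17 mm
S6: √((157.13)² + (-247.53)²) = √(24689.8369 + 61271.1009) = 293.19 mm
S7: √((364.35)² + (116.30)²) = √(132750.9225 + 13525.6900) = 382.46 mm
S8: √((-427.80)² + (-100.01)²) = √(183012.8400 + 10002.0001) = 439.33 mm
S9: √((65.06)² + (-625.35)²) = √(4232.8036 + 391062.6225) = 628.73 mm
S10: √((-9.05)² + (-452.23)²) = √(81.9025 + 204511.9729) = 452.32 mm
S11: √((316.22)² + (64.96)²) = √(99995.0884 + 4219.8016) = 322.82 mm
S12: √((293.91)² + (-402.86)²) = √(86383.0881 + 162296.1796) = 498.68 mm
S13: √((-528.56)² + (-531.41)²) = √(279375.6736 + 282396.5881) = 749.51 mm
S14: √((-338.38)² + (-153.02)²) = √(114501.0244 + 23415.1204) = 371.37 mm
Minimum: S4 at 137.99 mm.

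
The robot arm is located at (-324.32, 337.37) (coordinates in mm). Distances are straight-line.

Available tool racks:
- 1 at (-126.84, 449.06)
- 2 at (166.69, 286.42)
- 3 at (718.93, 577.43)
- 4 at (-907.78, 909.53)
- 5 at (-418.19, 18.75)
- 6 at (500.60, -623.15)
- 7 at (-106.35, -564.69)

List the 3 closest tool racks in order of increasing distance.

Distances from (-324.32, 337.37):
1: 226.88 mm
2: 493.65 mm
3: 1070.51 mm
4: 817.19 mm
5: 332.16 mm
6: 1266.13 mm
7: 928.02 mm
Sorted: 1 (226.88 mm) < 5 (332.16 mm) < 2 (493.65 mm) < 4 (817.19 mm) < 7 (928.02 mm) < …

1, 5, 2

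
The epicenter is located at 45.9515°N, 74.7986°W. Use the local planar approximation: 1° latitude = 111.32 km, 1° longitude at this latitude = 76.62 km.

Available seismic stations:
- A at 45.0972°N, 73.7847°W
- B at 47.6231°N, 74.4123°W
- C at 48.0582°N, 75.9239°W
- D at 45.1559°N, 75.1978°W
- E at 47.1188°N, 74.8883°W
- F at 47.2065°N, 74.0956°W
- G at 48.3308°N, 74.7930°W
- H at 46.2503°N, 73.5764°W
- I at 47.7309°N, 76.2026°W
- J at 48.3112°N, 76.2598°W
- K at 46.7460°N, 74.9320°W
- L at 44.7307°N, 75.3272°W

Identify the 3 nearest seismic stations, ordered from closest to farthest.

K, D, H

Distances from 45.9515°N, 74.7986°W:
A: √((-0.8543·111.32)² + (1.0139·76.62)²) = √(9044.138576 + 6034.962022) = 122.7970 km
B: √((1.6716·111.32)² + (0.3863·76.62)²) = √(34626.701272 + 876.059718) = 188.4218 km
C: √((2.1067·111.32)² + (-1.1253·76.62)²) = √(54998.619154 + 7433.972206) = 249.8651 km
D: √((-0.7956·111.32)² + (-0.3992·76.62)²) = √(7843.970365 + 935.546462) = 93.6991 km
E: √((1.1673·111.32)² + (-0.0897·76.62)²) = √(16885.400514 + 47.235572) = 130.1255 km
F: √((1.2550·111.32)² + (0.7030·76.62)²) = √(19517.934084 + 2901.315414) = 149.7306 km
G: √((2.3793·111.32)² + (0.0056·76.62)²) = √(70152.766864 + 0.184103) = 264.8640 km
H: √((0.2988·111.32)² + (1.2222·76.62)²) = √(1106.388318 + 8769.379283) = 99.3769 km
I: √((1.7794·111.32)² + (-1.4040·76.62)²) = √(39236.798825 + 11572.268747) = 225.4087 km
J: √((2.3597·111.32)² + (-1.4612·76.62)²) = √(69001.730153 + 12534.402093) = 285.5453 km
K: √((0.7945·111.32)² + (-0.1334·76.62)²) = √(7822.295145 + 104.471049) = 89.0324 km
L: √((-1.2208·111.32)² + (-0.5286·76.62)²) = √(18468.662141 + 1640.357894) = 141.8063 km
Sorted: K (89.0324 km) < D (93.6991 km) < H (99.3769 km) < A (122.7970 km) < E (130.1255 km) < …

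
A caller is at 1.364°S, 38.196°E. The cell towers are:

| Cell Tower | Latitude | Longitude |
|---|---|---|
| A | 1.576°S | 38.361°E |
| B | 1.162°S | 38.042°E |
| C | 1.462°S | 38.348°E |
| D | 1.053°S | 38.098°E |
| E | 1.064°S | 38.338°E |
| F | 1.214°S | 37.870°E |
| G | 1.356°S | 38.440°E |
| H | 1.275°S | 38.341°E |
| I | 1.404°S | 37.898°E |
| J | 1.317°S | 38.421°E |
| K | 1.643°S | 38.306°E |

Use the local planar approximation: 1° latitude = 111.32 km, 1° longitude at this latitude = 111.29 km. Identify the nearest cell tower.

Distances from 1.364°S, 38.196°E:
A: 29.902 km
B: 28.273 km
C: 20.129 km
D: 36.298 km
E: 36.946 km
F: 39.939 km
G: 27.169 km
H: 18.936 km
I: 33.462 km
J: 25.581 km
K: 33.384 km
Minimum: H at 18.936 km.

H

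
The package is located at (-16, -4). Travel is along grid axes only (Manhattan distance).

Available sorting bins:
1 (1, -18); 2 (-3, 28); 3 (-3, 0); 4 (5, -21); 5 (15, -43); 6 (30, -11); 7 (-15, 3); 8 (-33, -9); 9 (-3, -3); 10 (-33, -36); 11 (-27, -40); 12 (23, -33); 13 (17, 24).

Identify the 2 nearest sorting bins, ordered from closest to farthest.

7, 9

Distances from (-16, -4):
1: 31
2: 45
3: 17
4: 38
5: 70
6: 53
7: 8
8: 22
9: 14
10: 49
11: 47
12: 68
13: 61
Sorted: 7 (8) < 9 (14) < 3 (17) < 8 (22) < …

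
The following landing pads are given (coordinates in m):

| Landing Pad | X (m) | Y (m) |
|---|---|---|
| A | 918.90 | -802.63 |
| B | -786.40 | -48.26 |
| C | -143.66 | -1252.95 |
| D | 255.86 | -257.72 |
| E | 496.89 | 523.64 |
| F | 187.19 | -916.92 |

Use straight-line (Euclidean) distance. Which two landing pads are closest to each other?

Pairwise distances:
C–F: √((330.85)² + (336.03)²) = √(109461.7225 + 112916.1609) = 471.57 m
D–F: √((-68.67)² + (-659.20)²) = √(4715.5689 + 434544.6400) = 662.77 m
A–F: √((-731.71)² + (-114.29)²) = √(535399.5241 + 13062.2041) = 740.58 m
D–E: √((241.03)² + (781.36)²) = √(58095.4609 + 610523.4496) = 817.69 m
A–D: √((-663.04)² + (544.91)²) = √(439622.0416 + 296926.9081) = 858.22 m
B–D: √((1042.26)² + (-209.46)²) = √(1086305.9076 + 43873.4916) = 1063.10 m
C–D: √((399.52)² + (995.23)²) = √(159616.2304 + 990482.7529) = 1072.43 m
A–C: √((-1062.56)² + (-450.32)²) = √(1129033.7536 + 202788.1024) = 1154.05 m
B–F: √((973.59)² + (-868.66)²) = √(947877.4881 + 754570.1956) = 1304.78 m
B–C: √((642.74)² + (-1204.69)²) = √(413114.7076 + 1451277.9961) = 1365.43 m
A–E: √((-422.01)² + (1326.27)²) = √(178092.4401 + 1758992.1129) = 1391.79 m
B–E: √((1283.29)² + (571.90)²) = √(1646833.2241 + 327069.6100) = 1404.96 m
E–F: √((-309.70)² + (-1440.56)²) = √(95914.0900 + 2075213.1136) = 1473.47 m
A–B: √((-1705.30)² + (754.37)²) = √(2908048.0900 + 569074.0969) = 1864.70 m
C–E: √((640.55)² + (1776.59)²) = √(410304.3025 + 3156272.0281) = 1888.54 m
Closest pair: C–F at 471.57 m.

C and F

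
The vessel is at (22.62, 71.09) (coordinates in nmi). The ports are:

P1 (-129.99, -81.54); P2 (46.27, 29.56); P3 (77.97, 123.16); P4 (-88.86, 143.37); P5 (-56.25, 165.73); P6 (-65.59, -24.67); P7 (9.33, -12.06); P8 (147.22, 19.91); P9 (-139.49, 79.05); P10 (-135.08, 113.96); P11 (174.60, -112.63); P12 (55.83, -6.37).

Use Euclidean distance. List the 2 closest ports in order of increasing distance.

P2, P3

Distances from (22.62, 71.09):
P1: 215.84 nmi
P2: 47.79 nmi
P3: 75.99 nmi
P4: 132.86 nmi
P5: 123.20 nmi
P6: 130.20 nmi
P7: 84.21 nmi
P8: 134.70 nmi
P9: 162.31 nmi
P10: 163.42 nmi
P11: 238.43 nmi
P12: 84.28 nmi
Sorted: P2 (47.79 nmi) < P3 (75.99 nmi) < P7 (84.21 nmi) < P12 (84.28 nmi) < …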